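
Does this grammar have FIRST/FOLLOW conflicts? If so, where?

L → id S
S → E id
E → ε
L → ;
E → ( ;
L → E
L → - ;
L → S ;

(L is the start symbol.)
Nullable non-terminals: E, L.
FIRST sets used below: FIRST(E) = { '(', ε }, FIRST(S) = { '(', 'id' }

E: nullable alternative(s) E → ε; FOLLOW(E) = { $, 'id' }
  E → ε: FIRST \ {ε} = { } — this is the only nullable alternative, skip
  E → ( ;: FIRST \ {ε} = { '(' } — disjoint from FOLLOW(E)

L: nullable alternative(s) L → E; FOLLOW(L) = { $ }
  L → id S: FIRST \ {ε} = { 'id' } — disjoint from FOLLOW(L)
  L → ;: FIRST \ {ε} = { ';' } — disjoint from FOLLOW(L)
  L → E: FIRST \ {ε} = { '(' } — this is the only nullable alternative, skip
  L → - ;: FIRST \ {ε} = { '-' } — disjoint from FOLLOW(L)
  L → S ;: FIRST \ {ε} = { '(', 'id' } — disjoint from FOLLOW(L)

S has no nullable alternative, so no FIRST/FOLLOW check is needed there.

No FIRST/FOLLOW conflicts found.

Answer: No FIRST/FOLLOW conflicts.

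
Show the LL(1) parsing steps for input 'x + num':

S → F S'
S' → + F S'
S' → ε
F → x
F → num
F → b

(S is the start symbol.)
Stack is shown with the top on the left.

Stack     Input      Action
---------------------------
S $       x + num $  output S → F S'
F S' $    x + num $  output F → x
x S' $    x + num $  match 'x'
S' $      + num $    output S' → + F S'
+ F S' $  + num $    match '+'
F S' $    num $      output F → num
num S' $  num $      match 'num'
S' $      $          output S' → ε
$         $          accept

The string is accepted.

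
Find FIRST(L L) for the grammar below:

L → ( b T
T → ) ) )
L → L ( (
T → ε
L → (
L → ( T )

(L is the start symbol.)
{ '(' }

FIRST sets of the non-terminals involved (from the grammar, by fixed-point iteration):
  FIRST(L) = { '(' }

To compute FIRST(L L), process the symbols left to right:
Symbol L is a non-terminal. Add FIRST(L) \ {ε} = { '(' }
L is not nullable (ε ∉ FIRST(L)), so stop here.
FIRST(L L) = { '(' }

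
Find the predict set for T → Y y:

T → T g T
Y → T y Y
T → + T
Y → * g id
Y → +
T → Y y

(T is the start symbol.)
PREDICT(T → Y y) = (FIRST(RHS) \ {ε}) ∪ (FOLLOW(T) if ε ∈ FIRST(RHS), i.e. RHS ⇒* ε)
FIRST(Y) = { '*', '+' }
FIRST(Y y) = { '*', '+' }
ε ∉ FIRST(Y y), so FOLLOW(T) is not added.
PREDICT(T → Y y) = { '*', '+' }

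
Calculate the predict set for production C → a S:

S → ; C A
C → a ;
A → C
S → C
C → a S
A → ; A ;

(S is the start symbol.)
PREDICT(C → a S) = (FIRST(RHS) \ {ε}) ∪ (FOLLOW(C) if ε ∈ FIRST(RHS), i.e. RHS ⇒* ε)
FIRST(a S) = { 'a' }
ε ∉ FIRST(a S), so FOLLOW(C) is not added.
PREDICT(C → a S) = { 'a' }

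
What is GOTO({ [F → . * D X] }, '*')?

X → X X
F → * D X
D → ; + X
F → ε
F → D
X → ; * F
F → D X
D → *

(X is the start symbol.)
GOTO(I, '*') = CLOSURE({ [A → αX.β] : [A → α.Xβ] ∈ I, X = '*' })

Items with dot before '*', with the dot advanced:
  [F → . * D X] → [F → * . D X]
Closure of the advanced items:
  [F → * . D X] has the dot before D: add [D → . ; + X], [D → . *]

GOTO = { [D → . *], [D → . ; + X], [F → * . D X] }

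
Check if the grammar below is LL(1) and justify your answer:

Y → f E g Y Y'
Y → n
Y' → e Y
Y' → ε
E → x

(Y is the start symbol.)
A grammar is LL(1) if for each non-terminal N with multiple productions, the predict sets of those productions are pairwise disjoint, where PREDICT(N → α) = (FIRST(α) \ {ε}) ∪ (FOLLOW(N) if α ⇒* ε).

Relevant sets:
  FOLLOW(Y') = { $, 'e' }

For Y:
  PREDICT(Y → f E g Y Y') = { 'f' }
  PREDICT(Y → n) = { 'n' }
For Y':
  PREDICT(Y' → e Y) = { 'e' }
  PREDICT(Y' → ε) = { $, 'e' }
E has a single production, so nothing to check there.

Conflict found: Predict set conflict for Y': { 'e' }
The grammar is NOT LL(1).

Answer: No. Predict set conflict for Y': { 'e' }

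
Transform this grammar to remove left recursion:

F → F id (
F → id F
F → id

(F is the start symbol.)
F is directly left-recursive. The standard transformation for
  A → A α₁ | ... | A α_m | β₁ | ... | β_n
is
  A  → β₁ A' | ... | β_n A'
  A' → α₁ A' | ... | α_m A' | ε

F → id F becomes F → id F F'
F → id becomes F → id F'
F → F id ( becomes F' → id ( F'
Add F' → ε

Resulting grammar:
F → id F F'
F → id F'
F' → id ( F'
F' → ε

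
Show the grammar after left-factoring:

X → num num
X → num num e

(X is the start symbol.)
X → num num X'
X' → ε
X' → e

Left-factoring transforms A → αβ₁ | αβ₂ into A → αA' and A' → β₁ | β₂
(α is the longest common prefix among the alternatives). Repeat until
no nonterminal has two alternatives with a common prefix.

Round 1: X has alternatives sharing prefix 'num num'. Introduce X': X → num num X'
  Add: X' → ε
  Add: X' → e

No remaining common prefixes — done.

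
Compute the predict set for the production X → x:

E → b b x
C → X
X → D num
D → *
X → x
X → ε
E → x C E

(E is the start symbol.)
PREDICT(X → x) = (FIRST(RHS) \ {ε}) ∪ (FOLLOW(X) if ε ∈ FIRST(RHS), i.e. RHS ⇒* ε)
FIRST(x) = { 'x' }
ε ∉ FIRST(x), so FOLLOW(X) is not added.
PREDICT(X → x) = { 'x' }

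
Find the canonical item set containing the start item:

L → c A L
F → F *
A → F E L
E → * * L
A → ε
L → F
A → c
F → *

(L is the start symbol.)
{ [F → . *], [F → . F *], [L → . F], [L → . c A L], [L' → . L] }

First, augment the grammar with L' → L
I₀ = CLOSURE({ [L' → . L] }):
  [L' → . L] has the dot before L: add [L → . c A L], [L → . F]
  [L → . F] has the dot before F: add [F → . F *], [F → . *]
No further items can be added.

I₀ = { [F → . *], [F → . F *], [L → . F], [L → . c A L], [L' → . L] }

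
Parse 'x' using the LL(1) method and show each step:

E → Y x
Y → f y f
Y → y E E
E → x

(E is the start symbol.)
Stack is shown with the top on the left.

Stack  Input  Action
--------------------
E $    x $    output E → x
x $    x $    match 'x'
$      $      accept

The string is accepted.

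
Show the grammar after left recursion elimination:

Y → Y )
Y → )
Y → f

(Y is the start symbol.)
Y is directly left-recursive. The standard transformation for
  A → A α₁ | ... | A α_m | β₁ | ... | β_n
is
  A  → β₁ A' | ... | β_n A'
  A' → α₁ A' | ... | α_m A' | ε

Y → ) becomes Y → ) Y'
Y → f becomes Y → f Y'
Y → Y ) becomes Y' → ) Y'
Add Y' → ε

Resulting grammar:
Y → ) Y'
Y → f Y'
Y' → ) Y'
Y' → ε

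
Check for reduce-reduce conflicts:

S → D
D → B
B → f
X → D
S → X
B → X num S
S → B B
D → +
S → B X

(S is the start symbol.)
Augment with S' → S and build the canonical LR(0) collection (I0 = CLOSURE({[S' → . S]}), then GOTO on every symbol after a dot until no new states appear). It has 12 states:
  I0: { [B → . X num S], [B → . f], [D → . +], [D → . B], [S → . B B], [S → . B X], [S → . D], [S → . X], [S' → . S], [X → . D] }  — shift
  I1: { [D → + .] }  — reduce
  I2: { [B → . X num S], [B → . f], [D → . +], [D → . B], [D → B .], [S → B . B], [S → B . X], [X → . D] }  — shift, reduce
  I3: { [S → D .], [X → D .] }  — 2 reduces
  I4: { [S' → S .] }  — accept
  I5: { [B → X . num S], [S → X .] }  — shift, reduce
  I6: { [B → f .] }  — reduce
  I7: { [B → . X num S], [B → . f], [B → X num . S], [D → . +], [D → . B], [S → . B B], [S → . B X], [S → . D], [S → . X], [X → . D] }  — shift
  I8: { [B → X num S .] }  — reduce
  I9: { [D → B .], [S → B B .] }  — 2 reduces
  I10: { [X → D .] }  — reduce
  I11: { [B → X . num S], [S → B X .] }  — shift, reduce

I3 contains complete items [S → D .], [X → D .] — reduce-reduce conflict.
I9 contains complete items [D → B .], [S → B B .] — reduce-reduce conflict.

Answer: Yes — I3: [S → D .] vs [X → D .]; I9: [D → B .] vs [S → B B .]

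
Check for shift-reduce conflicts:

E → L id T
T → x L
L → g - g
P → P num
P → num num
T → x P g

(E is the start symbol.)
No shift-reduce conflicts

Augment with E' → E and build the canonical LR(0) collection (I0 = CLOSURE({[E' → . E]}), then GOTO on every symbol after a dot until no new states appear). It has 15 states:
  I0: { [E → . L id T], [E' → . E], [L → . g - g] }  — shift
  I1: { [E' → E .] }  — accept
  I2: { [E → L . id T] }  — shift
  I3: { [L → g . - g] }  — shift
  I4: { [L → g - . g] }  — shift
  I5: { [L → g - g .] }  — reduce
  I6: { [E → L id . T], [T → . x L], [T → . x P g] }  — shift
  I7: { [E → L id T .] }  — reduce
  I8: { [L → . g - g], [P → . P num], [P → . num num], [T → x . L], [T → x . P g] }  — shift
  I9: { [T → x L .] }  — reduce
  I10: { [P → P . num], [T → x P . g] }  — shift
  I11: { [P → num . num] }  — shift
  I12: { [P → num num .] }  — reduce
  I13: { [T → x P g .] }  — reduce
  I14: { [P → P num .] }  — reduce

No state contains both a complete item and a shift item.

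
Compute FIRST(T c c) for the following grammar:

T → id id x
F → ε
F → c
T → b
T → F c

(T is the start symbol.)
FIRST sets of the non-terminals involved (from the grammar, by fixed-point iteration):
  FIRST(T) = { 'b', 'c', 'id' }

To compute FIRST(T c c), process the symbols left to right:
Symbol T is a non-terminal. Add FIRST(T) \ {ε} = { 'b', 'c', 'id' }
T is not nullable (ε ∉ FIRST(T)), so stop here.
FIRST(T c c) = { 'b', 'c', 'id' }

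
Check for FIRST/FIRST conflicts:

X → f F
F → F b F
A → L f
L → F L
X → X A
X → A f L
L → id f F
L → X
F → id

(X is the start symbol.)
FIRST sets of the non-terminals at (or reachable through a nullable prefix from) the front of some alternative:
  FIRST(X) = { 'f', 'id' }
  FIRST(A) = { 'f', 'id' }
  FIRST(F) = { 'id' }

Productions for X:
  X → f F: FIRST = { 'f' }
  X → X A: FIRST = { 'f', 'id' }
  X → A f L: FIRST = { 'f', 'id' }
Productions for F:
  F → F b F: FIRST = { 'id' }
  F → id: FIRST = { 'id' }
Productions for L:
  L → F L: FIRST = { 'id' }
  L → id f F: FIRST = { 'id' }
  L → X: FIRST = { 'f', 'id' }
A has only one production, so no FIRST/FIRST conflict is possible there.

Conflict for X: X → f F and X → X A
  Overlap: { 'f' }
Conflict for X: X → f F and X → A f L
  Overlap: { 'f' }
Conflict for X: X → X A and X → A f L
  Overlap: { 'f', 'id' }
Conflict for F: F → F b F and F → id
  Overlap: { 'id' }
Conflict for L: L → F L and L → id f F
  Overlap: { 'id' }
Conflict for L: L → F L and L → X
  Overlap: { 'id' }
Conflict for L: L → id f F and L → X
  Overlap: { 'id' }

Answer: Yes. X → f F / X → X A on { 'f' }; X → f F / X → A f L on { 'f' }; X → X A / X → A f L on { 'f', 'id' }; F → F b F / F → id on { 'id' }; L → F L / L → id f F on { 'id' }; L → F L / L → X on { 'id' }; L → id f F / L → X on { 'id' }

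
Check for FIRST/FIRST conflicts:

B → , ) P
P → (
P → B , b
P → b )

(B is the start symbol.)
No FIRST/FIRST conflicts.

FIRST sets of the non-terminals at (or reachable through a nullable prefix from) the front of some alternative:
  FIRST(B) = { ',' }

Productions for P:
  P → (: FIRST = { '(' }
  P → B , b: FIRST = { ',' }
  P → b ): FIRST = { 'b' }
B has only one production, so no FIRST/FIRST conflict is possible there.

All alternatives of each non-terminal have pairwise disjoint FIRST sets.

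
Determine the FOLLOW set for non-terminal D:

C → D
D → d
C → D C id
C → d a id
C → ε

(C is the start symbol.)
To compute FOLLOW(D), find every occurrence of D on a right-hand side N → α D β: add FIRST(β) \ {ε}, and if β is empty or nullable also add FOLLOW(N). Iterate to a fixed point.

In C → D: D is at the end, add FOLLOW(C)
In C → D C id: D is followed by C id, add FIRST(C id) \ {ε} = { 'd', 'id' }

The FOLLOW sets referred to above (computed the same way, to a fixed point):
  FOLLOW(C) = { $, 'id' }

Taking the union: FOLLOW(D) = { $, 'd', 'id' }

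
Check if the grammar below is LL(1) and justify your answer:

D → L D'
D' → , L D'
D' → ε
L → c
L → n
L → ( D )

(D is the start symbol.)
Yes, the grammar is LL(1).

Relevant sets:
  FOLLOW(D') = { $, ')' }

For D':
  PREDICT(D' → ',' L D') = { ',' }
  PREDICT(D' → ε) = { $, ')' }
For L:
  PREDICT(L → c) = { 'c' }
  PREDICT(L → n) = { 'n' }
  PREDICT(L → '(' D ')') = { '(' }
D has a single production, so nothing to check there.

All predict sets are disjoint. The grammar IS LL(1).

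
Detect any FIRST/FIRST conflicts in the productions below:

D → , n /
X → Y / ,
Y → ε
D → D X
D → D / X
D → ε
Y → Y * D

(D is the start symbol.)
A FIRST/FIRST conflict occurs when two productions N → α and N → β for the same non-terminal have FIRST(α) ∩ FIRST(β) ≠ ∅ (with ε ∈ FIRST of a nullable right-hand side, so two nullable alternatives also conflict).

FIRST sets of the non-terminals at (or reachable through a nullable prefix from) the front of some alternative:
  FIRST(D) = { '*', ',', '/', ε }
  FIRST(X) = { '*', '/' }
  FIRST(Y) = { '*', ε }

Productions for D:
  D → , n /: FIRST = { ',' }
  D → D X: FIRST = { '*', ',', '/' }
  D → D / X: FIRST = { '*', ',', '/' }
  D → ε: FIRST = { ε }
Productions for Y:
  Y → ε: FIRST = { ε }
  Y → Y * D: FIRST = { '*' }
X has only one production, so no FIRST/FIRST conflict is possible there.

Conflict for D: D → , n / and D → D X
  Overlap: { ',' }
Conflict for D: D → , n / and D → D / X
  Overlap: { ',' }
Conflict for D: D → D X and D → D / X
  Overlap: { '*', ',', '/' }

Answer: Yes. D → ',' n '/' / D → D X on { ',' }; D → ',' n '/' / D → D '/' X on { ',' }; D → D X / D → D '/' X on { '*', ',', '/' }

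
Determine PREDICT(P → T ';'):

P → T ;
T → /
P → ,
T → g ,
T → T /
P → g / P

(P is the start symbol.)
PREDICT(P → T ';') = (FIRST(RHS) \ {ε}) ∪ (FOLLOW(P) if ε ∈ FIRST(RHS), i.e. RHS ⇒* ε)
FIRST(T) = { '/', 'g' }
FIRST(T ';') = { '/', 'g' }
ε ∉ FIRST(T ';'), so FOLLOW(P) is not added.
PREDICT(P → T ';') = { '/', 'g' }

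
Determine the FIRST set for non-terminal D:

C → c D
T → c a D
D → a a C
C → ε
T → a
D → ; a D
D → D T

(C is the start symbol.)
From D → a a C:
  - a is a terminal: add 'a' and stop
From D → ; a D:
  - ';' is a terminal: add ';' and stop
From D → D T:
  - D is the symbol being defined: contributes nothing new
    D is not nullable, so stop

Collecting: FIRST(D) = { ';', 'a' }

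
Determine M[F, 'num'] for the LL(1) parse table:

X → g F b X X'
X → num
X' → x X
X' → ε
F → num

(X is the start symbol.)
F → num

To find M[F, 'num'], we find productions for F where 'num' is in the predict set (PREDICT(N → α) = (FIRST(α) \ {ε}) ∪ (FOLLOW(N) if α ⇒* ε)).

F → num: PREDICT = { 'num' }
  'num' is in predict set, so this production goes in M[F, 'num']

M[F, 'num'] = F → num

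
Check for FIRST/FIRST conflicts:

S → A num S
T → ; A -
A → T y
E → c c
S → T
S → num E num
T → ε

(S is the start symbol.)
Yes. S → A num S / S → T on { ';' }

FIRST sets of the non-terminals at (or reachable through a nullable prefix from) the front of some alternative:
  FIRST(A) = { ';', 'y' }
  FIRST(T) = { ';', ε }

Productions for S:
  S → A num S: FIRST = { ';', 'y' }
  S → T: FIRST = { ';', ε }
  S → num E num: FIRST = { 'num' }
Productions for T:
  T → ; A -: FIRST = { ';' }
  T → ε: FIRST = { ε }
A, E have only one production, so no FIRST/FIRST conflict is possible there.

Conflict for S: S → A num S and S → T
  Overlap: { ';' }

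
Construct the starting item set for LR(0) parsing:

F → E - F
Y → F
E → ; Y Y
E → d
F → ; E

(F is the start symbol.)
{ [E → . ; Y Y], [E → . d], [F → . ; E], [F → . E - F], [F' → . F] }

First, augment the grammar with F' → F
I₀ = CLOSURE({ [F' → . F] }):
  [F' → . F] has the dot before F: add [F → . E - F], [F → . ; E]
  [F → . E - F] has the dot before E: add [E → . ; Y Y], [E → . d]
No further items can be added.

I₀ = { [E → . ; Y Y], [E → . d], [F → . ; E], [F → . E - F], [F' → . F] }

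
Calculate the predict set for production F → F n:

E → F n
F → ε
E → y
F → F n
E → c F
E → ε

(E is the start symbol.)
{ 'n' }

PREDICT(F → F n) = (FIRST(RHS) \ {ε}) ∪ (FOLLOW(F) if ε ∈ FIRST(RHS), i.e. RHS ⇒* ε)
FIRST(F) = { 'n', ε }
FIRST(F n) = { 'n' }
ε ∉ FIRST(F n), so FOLLOW(F) is not added.
PREDICT(F → F n) = { 'n' }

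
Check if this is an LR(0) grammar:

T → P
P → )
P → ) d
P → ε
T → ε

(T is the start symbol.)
No. Shift-reduce conflict between [P → .] and [P → . )]

Augment with T' → T and build the canonical LR(0) collection (I0 = CLOSURE({[T' → . T]}), then GOTO on every symbol after a dot until no new states appear). It has 5 states:
  I0: { [P → . ) d], [P → . )], [P → .], [T → . P], [T → .], [T' → . T] }  — shift, 2 reduces
  I1: { [P → ) . d], [P → ) .] }  — shift, reduce
  I2: { [T → P .] }  — reduce
  I3: { [T' → T .] }  — accept
  I4: { [P → ) d .] }  — reduce

Conflict in state I0:
  Shift-reduce conflict between [P → .] and [P → . )]
So the grammar is NOT LR(0).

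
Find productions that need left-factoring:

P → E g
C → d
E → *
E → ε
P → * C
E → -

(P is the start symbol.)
No, left-factoring is not needed

Left-factoring is needed when two productions for the same non-terminal
share a common prefix on the right-hand side.

Productions for P:
  P → E g
  P → * C
Productions for E:
  E → *
  E → ε
  E → -

No common prefixes found.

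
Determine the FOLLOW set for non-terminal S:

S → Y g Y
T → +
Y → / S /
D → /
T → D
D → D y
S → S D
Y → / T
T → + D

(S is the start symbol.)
{ $, '/' }

To compute FOLLOW(S), find every occurrence of S on a right-hand side N → α S β: add FIRST(β) \ {ε}, and if β is empty or nullable also add FOLLOW(N). Iterate to a fixed point.

S is the start symbol, so $ ∈ FOLLOW(S).
In Y → / S /: S is followed by '/', add FIRST('/') \ {ε} = { '/' }
In S → S D: S is followed by D, add FIRST(D) \ {ε} = { '/' }

Taking the union: FOLLOW(S) = { $, '/' }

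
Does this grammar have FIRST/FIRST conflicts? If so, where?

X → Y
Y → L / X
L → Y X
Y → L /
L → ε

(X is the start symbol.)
Yes. Y → L '/' X / Y → L '/' on { '/' }

A FIRST/FIRST conflict occurs when two productions N → α and N → β for the same non-terminal have FIRST(α) ∩ FIRST(β) ≠ ∅ (with ε ∈ FIRST of a nullable right-hand side, so two nullable alternatives also conflict).

FIRST sets of the non-terminals at (or reachable through a nullable prefix from) the front of some alternative:
  FIRST(L) = { '/', ε }
  FIRST(Y) = { '/' }

Productions for Y:
  Y → L / X: FIRST = { '/' }
  Y → L /: FIRST = { '/' }
Productions for L:
  L → Y X: FIRST = { '/' }
  L → ε: FIRST = { ε }
X has only one production, so no FIRST/FIRST conflict is possible there.

Conflict for Y: Y → L / X and Y → L /
  Overlap: { '/' }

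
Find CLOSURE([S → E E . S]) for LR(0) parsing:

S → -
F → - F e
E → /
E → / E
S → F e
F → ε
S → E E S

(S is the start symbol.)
{ [E → . / E], [E → . /], [F → . - F e], [F → .], [S → . -], [S → . E E S], [S → . F e], [S → E E . S] }

Start with: [S → E E . S]
  [S → E E . S] has the dot before S: add [S → . -], [S → . F e], [S → . E E S]
  [S → . F e] has the dot before F: add [F → . - F e], [F → .]
  [S → . E E S] has the dot before E: add [E → . /], [E → . / E]
No further items can be added.

CLOSURE = { [E → . / E], [E → . /], [F → . - F e], [F → .], [S → . -], [S → . E E S], [S → . F e], [S → E E . S] }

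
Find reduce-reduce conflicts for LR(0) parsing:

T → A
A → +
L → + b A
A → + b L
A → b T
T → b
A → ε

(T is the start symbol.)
Yes — I4: [A → .] vs [T → b .]

A reduce-reduce conflict occurs when an LR(0) state has two complete items [A → α .] and [B → β .] — both call for a reduction, and with no lookahead the parser cannot choose between them.

Augment with T' → T and build the canonical LR(0) collection (I0 = CLOSURE({[T' → . T]}), then GOTO on every symbol after a dot until no new states appear). It has 12 states:
  I0: { [A → . + b L], [A → . +], [A → . b T], [A → .], [T → . A], [T → . b], [T' → . T] }  — shift, reduce
  I1: { [A → + . b L], [A → + .] }  — shift, reduce
  I2: { [T → A .] }  — reduce
  I3: { [T' → T .] }  — accept
  I4: { [A → . + b L], [A → . +], [A → . b T], [A → .], [A → b . T], [T → . A], [T → . b], [T → b .] }  — shift, 2 reduces
  I5: { [A → b T .] }  — reduce
  I6: { [A → + b . L], [L → . + b A] }  — shift
  I7: { [L → + . b A] }  — shift
  I8: { [A → + b L .] }  — reduce
  I9: { [A → . + b L], [A → . +], [A → . b T], [A → .], [L → + b . A] }  — shift, reduce
  I10: { [L → + b A .] }  — reduce
  I11: { [A → . + b L], [A → . +], [A → . b T], [A → .], [A → b . T], [T → . A], [T → . b] }  — shift, reduce

I4 contains complete items [A → .], [T → b .] — reduce-reduce conflict.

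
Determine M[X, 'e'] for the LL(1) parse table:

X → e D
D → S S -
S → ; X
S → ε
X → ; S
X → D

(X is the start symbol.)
X → e D

To find M[X, 'e'], we find productions for X where 'e' is in the predict set (PREDICT(N → α) = (FIRST(α) \ {ε}) ∪ (FOLLOW(N) if α ⇒* ε)).

Relevant sets:
  FIRST(D) = { '-', ';' }

X → e D: PREDICT = { 'e' }
  'e' is in predict set, so this production goes in M[X, 'e']
X → ; S: PREDICT = { ';' }
X → D: PREDICT = { '-', ';' }

M[X, 'e'] = X → e D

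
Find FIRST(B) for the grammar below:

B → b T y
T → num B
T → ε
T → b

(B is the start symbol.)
To compute FIRST(B), examine every production with B on the left-hand side, reading each right-hand side left to right until a non-nullable symbol is reached.

From B → b T y:
  - b is a terminal: add 'b' and stop

Collecting: FIRST(B) = { 'b' }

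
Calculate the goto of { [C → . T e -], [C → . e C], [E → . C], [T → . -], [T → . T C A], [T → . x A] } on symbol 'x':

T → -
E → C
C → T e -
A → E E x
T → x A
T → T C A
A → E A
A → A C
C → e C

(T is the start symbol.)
GOTO(I, 'x') = CLOSURE({ [A → αX.β] : [A → α.Xβ] ∈ I, X = 'x' })

Items with dot before 'x', with the dot advanced:
  [T → . x A] → [T → x . A]
Closure of the advanced items:
  [T → x . A] has the dot before A: add [A → . E E x], [A → . E A], [A → . A C]
  [A → . E E x] has the dot before E: add [E → . C]
  [E → . C] has the dot before C: add [C → . T e -], [C → . e C]
  [C → . T e -] has the dot before T: add [T → . -], [T → . x A], [T → . T C A]

GOTO = { [A → . A C], [A → . E A], [A → . E E x], [C → . T e -], [C → . e C], [E → . C], [T → . -], [T → . T C A], [T → . x A], [T → x . A] }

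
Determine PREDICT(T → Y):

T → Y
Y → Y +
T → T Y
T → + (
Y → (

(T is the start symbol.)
{ '(' }

PREDICT(T → Y) = (FIRST(RHS) \ {ε}) ∪ (FOLLOW(T) if ε ∈ FIRST(RHS), i.e. RHS ⇒* ε)
FIRST(Y) = { '(' }
FIRST(Y) = { '(' }
ε ∉ FIRST(Y), so FOLLOW(T) is not added.
PREDICT(T → Y) = { '(' }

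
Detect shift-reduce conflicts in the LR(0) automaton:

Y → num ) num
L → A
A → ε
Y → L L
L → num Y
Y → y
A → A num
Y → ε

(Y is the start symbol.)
Yes — I0: [A → .] vs [L → . num Y]; I1: [L → A .] vs [A → A . num]; I2: [A → .] vs [L → . num Y]; I4: [A → .] vs [L → . num Y]; I10: [A → .] vs [L → . num Y]

A shift-reduce conflict occurs when an LR(0) state has both:
  - a complete (reduce) item [A → α .] (dot at the end), and
  - a shift item [B → β . c γ] (dot before a terminal).

Augment with Y' → Y and build the canonical LR(0) collection (I0 = CLOSURE({[Y' → . Y]}), then GOTO on every symbol after a dot until no new states appear). It has 12 states:
  I0: { [A → . A num], [A → .], [L → . A], [L → . num Y], [Y → . L L], [Y → . num ) num], [Y → . y], [Y → .], [Y' → . Y] }  — shift, 2 reduces
  I1: { [A → A . num], [L → A .] }  — shift, reduce
  I2: { [A → . A num], [A → .], [L → . A], [L → . num Y], [Y → L . L] }  — shift, reduce
  I3: { [Y' → Y .] }  — accept
  I4: { [A → . A num], [A → .], [L → . A], [L → . num Y], [L → num . Y], [Y → . L L], [Y → . num ) num], [Y → . y], [Y → .], [Y → num . ) num] }  — shift, 2 reduces
  I5: { [Y → y .] }  — reduce
  I6: { [Y → num ) . num] }  — shift
  I7: { [L → num Y .] }  — reduce
  I8: { [Y → num ) num .] }  — reduce
  I9: { [Y → L L .] }  — reduce
  I10: { [A → . A num], [A → .], [L → . A], [L → . num Y], [L → num . Y], [Y → . L L], [Y → . num ) num], [Y → . y], [Y → .] }  — shift, 2 reduces
  I11: { [A → A num .] }  — reduce

I0 contains reduce items [A → .], [Y → .] and shift items [L → . num Y], [Y → . num ) num], [Y → . y] — shift-reduce conflict.
I1 contains reduce item [L → A .] and shift item [A → A . num] — shift-reduce conflict.
I2 contains reduce item [A → .] and shift item [L → . num Y] — shift-reduce conflict.
I4 contains reduce items [A → .], [Y → .] and shift items [L → . num Y], [Y → . num ) num], [Y → num . ) num], [Y → . y] — shift-reduce conflict.
I10 contains reduce items [A → .], [Y → .] and shift items [L → . num Y], [Y → . num ) num], [Y → . y] — shift-reduce conflict.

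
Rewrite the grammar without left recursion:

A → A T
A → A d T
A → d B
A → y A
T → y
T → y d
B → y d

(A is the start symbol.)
A is directly left-recursive. The standard transformation for
  A → A α₁ | ... | A α_m | β₁ | ... | β_n
is
  A  → β₁ A' | ... | β_n A'
  A' → α₁ A' | ... | α_m A' | ε

A → d B becomes A → d B A'
A → y A becomes A → y A A'
A → A T becomes A' → T A'
A → A d T becomes A' → d T A'
Add A' → ε

Productions for other non-terminals are unchanged:
  T → y
  T → y d
  B → y d

Resulting grammar:
A → d B A'
A → y A A'
A' → T A'
A' → d T A'
A' → ε
T → y
T → y d
B → y d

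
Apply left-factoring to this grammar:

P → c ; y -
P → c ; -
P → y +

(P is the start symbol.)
P → c ; P'
P' → y -
P' → -
P → y +

Left-factoring transforms A → αβ₁ | αβ₂ into A → αA' and A' → β₁ | β₂
(α is the longest common prefix among the alternatives). Repeat until
no nonterminal has two alternatives with a common prefix.

Round 1: P has alternatives sharing prefix 'c ;'. Introduce P': P → c ; P'
  Add: P' → y -
  Add: P' → -

No remaining common prefixes — done.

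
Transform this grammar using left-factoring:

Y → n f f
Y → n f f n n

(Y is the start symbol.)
Y → n f f Y'
Y' → ε
Y' → n n

Left-factoring transforms A → αβ₁ | αβ₂ into A → αA' and A' → β₁ | β₂
(α is the longest common prefix among the alternatives). Repeat until
no nonterminal has two alternatives with a common prefix.

Round 1: Y has alternatives sharing prefix 'n f f'. Introduce Y': Y → n f f Y'
  Add: Y' → ε
  Add: Y' → n n

No remaining common prefixes — done.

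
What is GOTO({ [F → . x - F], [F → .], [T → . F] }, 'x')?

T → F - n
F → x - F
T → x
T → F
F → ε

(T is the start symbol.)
GOTO(I, 'x') = CLOSURE({ [A → αX.β] : [A → α.Xβ] ∈ I, X = 'x' })

Items with dot before 'x', with the dot advanced:
  [F → . x - F] → [F → x . - F]
Closure adds nothing (no advanced item has the dot before a non-terminal).

GOTO = { [F → x . - F] }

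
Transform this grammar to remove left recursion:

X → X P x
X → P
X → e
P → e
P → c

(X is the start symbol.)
X is directly left-recursive. The standard transformation for
  A → A α₁ | ... | A α_m | β₁ | ... | β_n
is
  A  → β₁ A' | ... | β_n A'
  A' → α₁ A' | ... | α_m A' | ε

X → P becomes X → P X'
X → e becomes X → e X'
X → X P x becomes X' → P x X'
Add X' → ε

Productions for other non-terminals are unchanged:
  P → e
  P → c

Resulting grammar:
X → P X'
X → e X'
X' → P x X'
X' → ε
P → e
P → c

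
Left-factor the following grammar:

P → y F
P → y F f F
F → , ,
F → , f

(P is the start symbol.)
Left-factoring transforms A → αβ₁ | αβ₂ into A → αA' and A' → β₁ | β₂
(α is the longest common prefix among the alternatives). Repeat until
no nonterminal has two alternatives with a common prefix.

Round 1: P has alternatives sharing prefix 'y F'. Introduce P': P → y F P'
  Add: P' → ε
  Add: P' → f F

Round 2: F has alternatives sharing prefix ','. Introduce F': F → , F'
  Add: F' → ,
  Add: F' → f

No remaining common prefixes — done.

Resulting grammar:
P → y F P'
P' → ε
P' → f F
F → , F'
F' → ,
F' → f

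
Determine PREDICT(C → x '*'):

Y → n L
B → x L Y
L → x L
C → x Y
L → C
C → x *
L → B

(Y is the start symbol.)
{ 'x' }

PREDICT(C → x '*') = (FIRST(RHS) \ {ε}) ∪ (FOLLOW(C) if ε ∈ FIRST(RHS), i.e. RHS ⇒* ε)
FIRST(x '*') = { 'x' }
ε ∉ FIRST(x '*'), so FOLLOW(C) is not added.
PREDICT(C → x '*') = { 'x' }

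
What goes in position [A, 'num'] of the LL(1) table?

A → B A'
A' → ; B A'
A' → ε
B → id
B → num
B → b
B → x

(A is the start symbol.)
A → B A'

To find M[A, 'num'], we find productions for A where 'num' is in the predict set (PREDICT(N → α) = (FIRST(α) \ {ε}) ∪ (FOLLOW(N) if α ⇒* ε)).

Relevant sets:
  FIRST(B) = { 'b', 'id', 'num', 'x' }

A → B A': PREDICT = { 'b', 'id', 'num', 'x' }
  'num' is in predict set, so this production goes in M[A, 'num']

M[A, 'num'] = A → B A'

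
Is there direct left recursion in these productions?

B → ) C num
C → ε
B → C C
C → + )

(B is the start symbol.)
No direct left recursion

B → ) C num: starts with ')'
C → ε: starts with ε
B → C C: starts with C
C → + ): starts with '+'

No direct left recursion found.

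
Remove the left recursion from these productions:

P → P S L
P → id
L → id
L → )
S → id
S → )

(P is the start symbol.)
P → id P'
P' → S L P'
P' → ε
L → id
L → )
S → id
S → )

P is directly left-recursive. The standard transformation for
  A → A α₁ | ... | A α_m | β₁ | ... | β_n
is
  A  → β₁ A' | ... | β_n A'
  A' → α₁ A' | ... | α_m A' | ε

P → id becomes P → id P'
P → P S L becomes P' → S L P'
Add P' → ε

Productions for other non-terminals are unchanged:
  L → id
  L → )
  S → id
  S → )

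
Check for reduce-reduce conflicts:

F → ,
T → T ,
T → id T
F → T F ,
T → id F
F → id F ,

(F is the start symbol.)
A reduce-reduce conflict occurs when an LR(0) state has two complete items [A → α .] and [B → β .] — both call for a reduction, and with no lookahead the parser cannot choose between them.

Augment with F' → F and build the canonical LR(0) collection (I0 = CLOSURE({[F' → . F]}), then GOTO on every symbol after a dot until no new states appear). It has 11 states:
  I0: { [F → . ,], [F → . T F ,], [F → . id F ,], [F' → . F], [T → . T ,], [T → . id F], [T → . id T] }  — shift
  I1: { [F → , .] }  — reduce
  I2: { [F' → F .] }  — accept
  I3: { [F → . ,], [F → . T F ,], [F → . id F ,], [F → T . F ,], [T → . T ,], [T → . id F], [T → . id T], [T → T . ,] }  — shift
  I4: { [F → . ,], [F → . T F ,], [F → . id F ,], [F → id . F ,], [T → . T ,], [T → . id F], [T → . id T], [T → id . F], [T → id . T] }  — shift
  I5: { [F → id F . ,], [T → id F .] }  — shift, reduce
  I6: { [F → . ,], [F → . T F ,], [F → . id F ,], [F → T . F ,], [T → . T ,], [T → . id F], [T → . id T], [T → T . ,], [T → id T .] }  — shift, reduce
  I7: { [F → , .], [T → T , .] }  — 2 reduces
  I8: { [F → T F . ,] }  — shift
  I9: { [F → T F , .] }  — reduce
  I10: { [F → id F , .] }  — reduce

I7 contains complete items [F → , .], [T → T , .] — reduce-reduce conflict.

Answer: Yes — I7: [F → , .] vs [T → T , .]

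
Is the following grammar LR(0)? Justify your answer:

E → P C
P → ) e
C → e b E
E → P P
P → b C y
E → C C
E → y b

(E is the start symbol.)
Augment with E' → E and build the canonical LR(0) collection (I0 = CLOSURE({[E' → . E]}), then GOTO on every symbol after a dot until no new states appear). It has 17 states:
  I0: { [C → . e b E], [E → . C C], [E → . P C], [E → . P P], [E → . y b], [E' → . E], [P → . ) e], [P → . b C y] }  — shift
  I1: { [P → ) . e] }  — shift
  I2: { [C → . e b E], [E → C . C] }  — shift
  I3: { [E' → E .] }  — accept
  I4: { [C → . e b E], [E → P . C], [E → P . P], [P → . ) e], [P → . b C y] }  — shift
  I5: { [C → . e b E], [P → b . C y] }  — shift
  I6: { [C → e . b E] }  — shift
  I7: { [E → y . b] }  — shift
  I8: { [E → y b .] }  — reduce
  I9: { [C → . e b E], [C → e b . E], [E → . C C], [E → . P C], [E → . P P], [E → . y b], [P → . ) e], [P → . b C y] }  — shift
  I10: { [C → e b E .] }  — reduce
  I11: { [P → b C . y] }  — shift
  I12: { [P → b C y .] }  — reduce
  I13: { [E → P C .] }  — reduce
  I14: { [E → P P .] }  — reduce
  I15: { [E → C C .] }  — reduce
  I16: { [P → ) e .] }  — reduce

Every state is either a pure shift/goto state or contains exactly one complete item and nothing to shift — no conflicts. The grammar is LR(0).

Answer: Yes, the grammar is LR(0)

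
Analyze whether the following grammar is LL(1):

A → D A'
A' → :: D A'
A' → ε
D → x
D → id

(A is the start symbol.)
Yes, the grammar is LL(1).

A grammar is LL(1) if for each non-terminal N with multiple productions, the predict sets of those productions are pairwise disjoint, where PREDICT(N → α) = (FIRST(α) \ {ε}) ∪ (FOLLOW(N) if α ⇒* ε).

Relevant sets:
  FOLLOW(A') = { $ }

For A':
  PREDICT(A' → :: D A') = { '::' }
  PREDICT(A' → ε) = { $ }
For D:
  PREDICT(D → x) = { 'x' }
  PREDICT(D → id) = { 'id' }
A has a single production, so nothing to check there.

All predict sets are disjoint. The grammar IS LL(1).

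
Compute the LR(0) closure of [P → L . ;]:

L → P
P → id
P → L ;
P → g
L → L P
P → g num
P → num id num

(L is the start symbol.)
{ [P → L . ;] }

To compute CLOSURE, for each item [A → α.Bβ] where B is a non-terminal, add [B → .γ] for all productions B → γ; repeat for the newly added items until nothing changes.

Start with: [P → L . ;]
The dot precedes the terminal ';', so nothing is added.

CLOSURE = { [P → L . ;] }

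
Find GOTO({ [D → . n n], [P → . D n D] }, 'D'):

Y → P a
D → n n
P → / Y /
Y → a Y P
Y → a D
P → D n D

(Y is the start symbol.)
{ [P → D . n D] }

GOTO(I, 'D') = CLOSURE({ [A → αX.β] : [A → α.Xβ] ∈ I, X = 'D' })

Items with dot before 'D', with the dot advanced:
  [P → . D n D] → [P → D . n D]
Closure adds nothing (no advanced item has the dot before a non-terminal).

GOTO = { [P → D . n D] }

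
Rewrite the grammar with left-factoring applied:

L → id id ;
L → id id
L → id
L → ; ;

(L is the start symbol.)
Left-factoring transforms A → αβ₁ | αβ₂ into A → αA' and A' → β₁ | β₂
(α is the longest common prefix among the alternatives). Repeat until
no nonterminal has two alternatives with a common prefix.

Round 1: L has alternatives sharing prefix 'id'. Introduce L': L → id L'
  Add: L' → id ;
  Add: L' → id
  Add: L' → ε

Round 2: L' has alternatives sharing prefix 'id'. Introduce L'': L' → id L''
  Add: L'' → ;
  Add: L'' → ε

No remaining common prefixes — done.

Resulting grammar:
L → id L'
L' → id L''
L'' → ;
L'' → ε
L' → ε
L → ; ;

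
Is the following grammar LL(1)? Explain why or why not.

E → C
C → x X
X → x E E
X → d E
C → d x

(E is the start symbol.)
A grammar is LL(1) if for each non-terminal N with multiple productions, the predict sets of those productions are pairwise disjoint, where PREDICT(N → α) = (FIRST(α) \ {ε}) ∪ (FOLLOW(N) if α ⇒* ε).

For C:
  PREDICT(C → x X) = { 'x' }
  PREDICT(C → d x) = { 'd' }
For X:
  PREDICT(X → x E E) = { 'x' }
  PREDICT(X → d E) = { 'd' }
E has a single production, so nothing to check there.

All predict sets are disjoint. The grammar IS LL(1).

Answer: Yes, the grammar is LL(1).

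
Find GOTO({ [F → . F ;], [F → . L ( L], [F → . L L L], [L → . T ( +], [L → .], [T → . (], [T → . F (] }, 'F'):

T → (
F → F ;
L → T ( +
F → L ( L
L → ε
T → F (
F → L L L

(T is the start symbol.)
{ [F → F . ;], [T → F . (] }

GOTO(I, 'F') = CLOSURE({ [A → αX.β] : [A → α.Xβ] ∈ I, X = 'F' })

Items with dot before 'F', with the dot advanced:
  [F → . F ;] → [F → F . ;]
  [T → . F (] → [T → F . (]
Closure adds nothing (no advanced item has the dot before a non-terminal).

GOTO = { [F → F . ;], [T → F . (] }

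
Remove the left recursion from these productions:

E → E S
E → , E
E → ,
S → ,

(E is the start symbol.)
E → , E E'
E → , E'
E' → S E'
E' → ε
S → ,

E is directly left-recursive. The standard transformation for
  A → A α₁ | ... | A α_m | β₁ | ... | β_n
is
  A  → β₁ A' | ... | β_n A'
  A' → α₁ A' | ... | α_m A' | ε

E → , E becomes E → , E E'
E → , becomes E → , E'
E → E S becomes E' → S E'
Add E' → ε

Productions for other non-terminals are unchanged:
  S → ,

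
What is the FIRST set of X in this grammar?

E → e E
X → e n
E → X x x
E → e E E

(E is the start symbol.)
To compute FIRST(X), examine every production with X on the left-hand side, reading each right-hand side left to right until a non-nullable symbol is reached.

From X → e n:
  - e is a terminal: add 'e' and stop

Collecting: FIRST(X) = { 'e' }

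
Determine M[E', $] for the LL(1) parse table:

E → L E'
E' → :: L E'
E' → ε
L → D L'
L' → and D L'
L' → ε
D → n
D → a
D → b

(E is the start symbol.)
E' → ε

To find M[E', $], we find productions for E' where $ is in the predict set (PREDICT(N → α) = (FIRST(α) \ {ε}) ∪ (FOLLOW(N) if α ⇒* ε)).

Relevant sets:
  FOLLOW(E') = { $ }

E' → :: L E': PREDICT = { '::' }
E' → ε: PREDICT = { $ }
  $ is in predict set, so this production goes in M[E', $]

M[E', $] = E' → ε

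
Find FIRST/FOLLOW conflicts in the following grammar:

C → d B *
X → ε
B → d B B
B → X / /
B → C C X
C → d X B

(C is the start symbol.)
A FIRST/FOLLOW conflict occurs when a non-terminal N has a nullable alternative N → β (β ⇒* ε) and another alternative N → α with FIRST(α) ∩ FOLLOW(N) ≠ ∅: on such a lookahead the parser cannot decide between expanding α and letting N vanish via β.

Nullable non-terminals: X.
X has a nullable alternative but only one production, so nothing to check.

B, C have no nullable alternative, so no FIRST/FOLLOW check is needed there.

No FIRST/FOLLOW conflicts found.

Answer: No FIRST/FOLLOW conflicts.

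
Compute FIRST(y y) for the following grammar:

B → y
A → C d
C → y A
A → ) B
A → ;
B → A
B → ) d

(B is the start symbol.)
{ 'y' }

To compute FIRST(y y), process the symbols left to right:
Symbol y is a terminal. Add 'y' and stop.
FIRST(y y) = { 'y' }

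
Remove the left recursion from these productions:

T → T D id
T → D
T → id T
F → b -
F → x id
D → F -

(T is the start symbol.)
T → D T'
T → id T T'
T' → D id T'
T' → ε
F → b -
F → x id
D → F -

T is directly left-recursive. The standard transformation for
  A → A α₁ | ... | A α_m | β₁ | ... | β_n
is
  A  → β₁ A' | ... | β_n A'
  A' → α₁ A' | ... | α_m A' | ε

T → D becomes T → D T'
T → id T becomes T → id T T'
T → T D id becomes T' → D id T'
Add T' → ε

Productions for other non-terminals are unchanged:
  F → b -
  F → x id
  D → F -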